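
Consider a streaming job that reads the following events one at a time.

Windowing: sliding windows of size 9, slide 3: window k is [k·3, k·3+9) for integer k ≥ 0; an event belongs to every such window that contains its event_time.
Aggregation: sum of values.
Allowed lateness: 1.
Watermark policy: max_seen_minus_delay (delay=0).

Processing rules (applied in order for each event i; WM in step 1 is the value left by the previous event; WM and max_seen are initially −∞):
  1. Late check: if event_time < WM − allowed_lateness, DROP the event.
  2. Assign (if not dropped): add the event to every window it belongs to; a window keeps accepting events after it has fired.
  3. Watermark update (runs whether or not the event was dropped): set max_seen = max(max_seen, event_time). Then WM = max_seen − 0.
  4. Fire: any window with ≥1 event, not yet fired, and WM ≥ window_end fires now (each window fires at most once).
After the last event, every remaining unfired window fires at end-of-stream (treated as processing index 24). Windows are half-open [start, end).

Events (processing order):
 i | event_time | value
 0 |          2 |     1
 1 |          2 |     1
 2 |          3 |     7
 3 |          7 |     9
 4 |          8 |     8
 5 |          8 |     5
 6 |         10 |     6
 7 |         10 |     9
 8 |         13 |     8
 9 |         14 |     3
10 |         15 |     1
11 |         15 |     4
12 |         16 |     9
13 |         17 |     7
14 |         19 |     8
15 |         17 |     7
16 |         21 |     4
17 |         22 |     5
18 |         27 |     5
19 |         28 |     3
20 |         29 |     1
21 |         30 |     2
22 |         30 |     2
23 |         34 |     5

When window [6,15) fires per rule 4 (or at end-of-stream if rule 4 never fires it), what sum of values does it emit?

i=0 t=2 v=1: → [0,9); WM=2
i=1 t=2 v=1: → [0,9); WM=2
i=2 t=3 v=7: → [3,12),[0,9); WM=3
i=3 t=7 v=9: → [6,15),[3,12),[0,9); WM=7
i=4 t=8 v=8: → [6,15),[3,12),[0,9); WM=8
i=5 t=8 v=5: → [6,15),[3,12),[0,9); WM=8
i=6 t=10 v=6: → [9,18),[6,15),[3,12); WM=10; [0,9) fires=31
i=7 t=10 v=9: → [9,18),[6,15),[3,12); WM=10
i=8 t=13 v=8: → [12,21),[9,18),[6,15); WM=13; [3,12) fires=44
i=9 t=14 v=3: → [12,21),[9,18),[6,15); WM=14
i=10 t=15 v=1: → [15,24),[12,21),[9,18); WM=15; [6,15) fires=48
i=11 t=15 v=4: → [15,24),[12,21),[9,18); WM=15
i=12 t=16 v=9: → [15,24),[12,21),[9,18); WM=16
i=13 t=17 v=7: → [15,24),[12,21),[9,18); WM=17
i=14 t=19 v=8: → [18,27),[15,24),[12,21); WM=19; [9,18) fires=47
i=15 t=17 v=7: DROP (t<19-1); WM=19
i=16 t=21 v=4: → [21,30),[18,27),[15,24); WM=21; [12,21) fires=40
i=17 t=22 v=5: → [21,30),[18,27),[15,24); WM=22
i=18 t=27 v=5: → [27,36),[24,33),[21,30); WM=27; [15,24) fires=38 [18,27) fires=17
i=19 t=28 v=3: → [27,36),[24,33),[21,30); WM=28
i=20 t=29 v=1: → [27,36),[24,33),[21,30); WM=29
i=21 t=30 v=2: → [30,39),[27,36),[24,33); WM=30; [21,30) fires=18
i=22 t=30 v=2: → [30,39),[27,36),[24,33); WM=30
i=23 t=34 v=5: → [33,42),[30,39),[27,36); WM=34; [24,33) fires=13

48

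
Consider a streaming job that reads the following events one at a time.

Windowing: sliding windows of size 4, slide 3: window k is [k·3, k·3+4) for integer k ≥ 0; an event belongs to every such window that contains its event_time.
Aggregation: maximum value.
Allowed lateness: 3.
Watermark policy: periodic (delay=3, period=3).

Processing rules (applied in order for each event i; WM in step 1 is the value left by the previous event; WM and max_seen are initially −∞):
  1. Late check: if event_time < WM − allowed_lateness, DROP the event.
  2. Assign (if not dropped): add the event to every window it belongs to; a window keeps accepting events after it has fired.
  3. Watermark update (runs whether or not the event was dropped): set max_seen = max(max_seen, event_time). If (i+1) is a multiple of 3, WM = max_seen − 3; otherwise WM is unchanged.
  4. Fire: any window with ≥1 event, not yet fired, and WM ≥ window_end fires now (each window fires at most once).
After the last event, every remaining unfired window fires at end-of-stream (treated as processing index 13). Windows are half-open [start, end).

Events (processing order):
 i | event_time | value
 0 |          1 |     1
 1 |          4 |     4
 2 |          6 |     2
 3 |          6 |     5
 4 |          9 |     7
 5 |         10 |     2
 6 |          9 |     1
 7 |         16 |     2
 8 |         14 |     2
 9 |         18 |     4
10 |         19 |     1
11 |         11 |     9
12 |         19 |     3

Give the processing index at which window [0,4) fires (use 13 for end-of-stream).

5

i=0 t=1 v=1: → [0,4); WM=−∞
i=1 t=4 v=4: → [3,7); WM=−∞
i=2 t=6 v=2: → [6,10),[3,7); WM=3
i=3 t=6 v=5: → [6,10),[3,7); WM=3
i=4 t=9 v=7: → [9,13),[6,10); WM=3
i=5 t=10 v=2: → [9,13); WM=7; [0,4) fires=1 [3,7) fires=5
i=6 t=9 v=1: → [9,13),[6,10); WM=7
i=7 t=16 v=2: → [15,19); WM=7
i=8 t=14 v=2: → [12,16); WM=13; [6,10) fires=7 [9,13) fires=7
i=9 t=18 v=4: → [18,22),[15,19); WM=13
i=10 t=19 v=1: → [18,22); WM=13
i=11 t=11 v=9: → [9,13); WM=16; [12,16) fires=2
i=12 t=19 v=3: → [18,22); WM=16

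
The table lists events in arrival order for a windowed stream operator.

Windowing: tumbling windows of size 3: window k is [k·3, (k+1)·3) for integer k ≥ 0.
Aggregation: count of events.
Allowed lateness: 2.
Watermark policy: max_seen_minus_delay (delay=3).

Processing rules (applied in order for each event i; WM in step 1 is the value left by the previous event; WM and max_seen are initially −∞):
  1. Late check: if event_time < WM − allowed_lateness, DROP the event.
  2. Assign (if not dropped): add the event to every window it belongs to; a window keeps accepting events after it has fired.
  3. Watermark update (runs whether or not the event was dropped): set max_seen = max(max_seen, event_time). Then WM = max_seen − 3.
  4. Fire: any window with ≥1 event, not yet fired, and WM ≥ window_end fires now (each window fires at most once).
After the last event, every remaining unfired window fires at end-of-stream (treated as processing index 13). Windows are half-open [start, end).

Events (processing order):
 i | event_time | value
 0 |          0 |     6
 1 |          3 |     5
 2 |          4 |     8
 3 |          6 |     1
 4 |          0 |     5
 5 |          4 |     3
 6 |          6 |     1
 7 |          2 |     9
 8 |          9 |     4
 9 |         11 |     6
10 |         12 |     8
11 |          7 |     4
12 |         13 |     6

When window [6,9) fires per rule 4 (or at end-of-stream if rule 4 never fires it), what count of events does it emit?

i=0 t=0 v=6: → [0,3); WM=-3
i=1 t=3 v=5: → [3,6); WM=0
i=2 t=4 v=8: → [3,6); WM=1
i=3 t=6 v=1: → [6,9); WM=3; [0,3) fires=1
i=4 t=0 v=5: DROP (t<3-2); WM=3
i=5 t=4 v=3: → [3,6); WM=3
i=6 t=6 v=1: → [6,9); WM=3
i=7 t=2 v=9: → [0,3); WM=3
i=8 t=9 v=4: → [9,12); WM=6; [3,6) fires=3
i=9 t=11 v=6: → [9,12); WM=8
i=10 t=12 v=8: → [12,15); WM=9; [6,9) fires=2
i=11 t=7 v=4: → [6,9); WM=9
i=12 t=13 v=6: → [12,15); WM=10

2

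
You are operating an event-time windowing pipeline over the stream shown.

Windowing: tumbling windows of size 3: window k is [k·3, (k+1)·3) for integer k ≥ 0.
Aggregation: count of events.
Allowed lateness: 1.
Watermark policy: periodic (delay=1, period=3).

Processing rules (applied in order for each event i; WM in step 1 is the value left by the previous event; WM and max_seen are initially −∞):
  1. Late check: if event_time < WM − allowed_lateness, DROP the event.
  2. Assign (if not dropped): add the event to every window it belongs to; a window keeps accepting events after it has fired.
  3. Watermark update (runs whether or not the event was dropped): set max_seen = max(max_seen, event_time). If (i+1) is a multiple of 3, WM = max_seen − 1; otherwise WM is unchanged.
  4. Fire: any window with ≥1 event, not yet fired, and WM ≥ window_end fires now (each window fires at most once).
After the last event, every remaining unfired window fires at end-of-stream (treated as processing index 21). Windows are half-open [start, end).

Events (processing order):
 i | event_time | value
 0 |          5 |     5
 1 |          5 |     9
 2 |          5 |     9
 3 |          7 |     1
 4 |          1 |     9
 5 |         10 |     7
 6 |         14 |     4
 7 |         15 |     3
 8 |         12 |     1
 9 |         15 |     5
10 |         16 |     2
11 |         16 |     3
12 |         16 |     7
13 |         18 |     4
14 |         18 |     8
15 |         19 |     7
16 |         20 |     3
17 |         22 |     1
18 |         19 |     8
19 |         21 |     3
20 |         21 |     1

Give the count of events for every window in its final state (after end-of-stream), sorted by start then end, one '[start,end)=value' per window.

[3,6)=3 [6,9)=1 [9,12)=1 [12,15)=2 [15,18)=5 [18,21)=4 [21,24)=3

i=0 t=5 v=5: → [3,6); WM=−∞
i=1 t=5 v=9: → [3,6); WM=−∞
i=2 t=5 v=9: → [3,6); WM=4
i=3 t=7 v=1: → [6,9); WM=4
i=4 t=1 v=9: DROP (t<4-1); WM=4
i=5 t=10 v=7: → [9,12); WM=9; [3,6) fires=3 [6,9) fires=1
i=6 t=14 v=4: → [12,15); WM=9
i=7 t=15 v=3: → [15,18); WM=9
i=8 t=12 v=1: → [12,15); WM=14; [9,12) fires=1
i=9 t=15 v=5: → [15,18); WM=14
i=10 t=16 v=2: → [15,18); WM=14
i=11 t=16 v=3: → [15,18); WM=15; [12,15) fires=2
i=12 t=16 v=7: → [15,18); WM=15
i=13 t=18 v=4: → [18,21); WM=15
i=14 t=18 v=8: → [18,21); WM=17
i=15 t=19 v=7: → [18,21); WM=17
i=16 t=20 v=3: → [18,21); WM=17
i=17 t=22 v=1: → [21,24); WM=21; [15,18) fires=5 [18,21) fires=4
i=18 t=19 v=8: DROP (t<21-1); WM=21
i=19 t=21 v=3: → [21,24); WM=21
i=20 t=21 v=1: → [21,24); WM=21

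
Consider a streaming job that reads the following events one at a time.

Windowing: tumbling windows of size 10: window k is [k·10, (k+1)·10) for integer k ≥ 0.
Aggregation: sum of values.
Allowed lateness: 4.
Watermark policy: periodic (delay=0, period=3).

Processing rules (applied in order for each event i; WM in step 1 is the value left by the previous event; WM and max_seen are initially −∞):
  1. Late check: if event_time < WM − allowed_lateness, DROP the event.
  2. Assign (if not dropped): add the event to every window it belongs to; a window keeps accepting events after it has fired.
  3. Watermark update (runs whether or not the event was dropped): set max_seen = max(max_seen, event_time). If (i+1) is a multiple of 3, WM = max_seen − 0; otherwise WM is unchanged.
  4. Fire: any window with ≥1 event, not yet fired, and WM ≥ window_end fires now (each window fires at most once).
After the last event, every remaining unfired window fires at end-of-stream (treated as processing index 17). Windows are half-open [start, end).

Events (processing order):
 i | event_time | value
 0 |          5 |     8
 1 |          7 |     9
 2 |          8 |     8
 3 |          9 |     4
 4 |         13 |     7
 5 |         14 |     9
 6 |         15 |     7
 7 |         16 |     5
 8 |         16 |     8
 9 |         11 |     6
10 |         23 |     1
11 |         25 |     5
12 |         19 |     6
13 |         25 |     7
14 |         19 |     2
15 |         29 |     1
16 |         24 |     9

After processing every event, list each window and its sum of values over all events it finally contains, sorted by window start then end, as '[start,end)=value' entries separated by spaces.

i=0 t=5 v=8: → [0,10); WM=−∞
i=1 t=7 v=9: → [0,10); WM=−∞
i=2 t=8 v=8: → [0,10); WM=8
i=3 t=9 v=4: → [0,10); WM=8
i=4 t=13 v=7: → [10,20); WM=8
i=5 t=14 v=9: → [10,20); WM=14; [0,10) fires=29
i=6 t=15 v=7: → [10,20); WM=14
i=7 t=16 v=5: → [10,20); WM=14
i=8 t=16 v=8: → [10,20); WM=16
i=9 t=11 v=6: DROP (t<16-4); WM=16
i=10 t=23 v=1: → [20,30); WM=16
i=11 t=25 v=5: → [20,30); WM=25; [10,20) fires=36
i=12 t=19 v=6: DROP (t<25-4); WM=25
i=13 t=25 v=7: → [20,30); WM=25
i=14 t=19 v=2: DROP (t<25-4); WM=25
i=15 t=29 v=1: → [20,30); WM=25
i=16 t=24 v=9: → [20,30); WM=25

[0,10)=29 [10,20)=36 [20,30)=23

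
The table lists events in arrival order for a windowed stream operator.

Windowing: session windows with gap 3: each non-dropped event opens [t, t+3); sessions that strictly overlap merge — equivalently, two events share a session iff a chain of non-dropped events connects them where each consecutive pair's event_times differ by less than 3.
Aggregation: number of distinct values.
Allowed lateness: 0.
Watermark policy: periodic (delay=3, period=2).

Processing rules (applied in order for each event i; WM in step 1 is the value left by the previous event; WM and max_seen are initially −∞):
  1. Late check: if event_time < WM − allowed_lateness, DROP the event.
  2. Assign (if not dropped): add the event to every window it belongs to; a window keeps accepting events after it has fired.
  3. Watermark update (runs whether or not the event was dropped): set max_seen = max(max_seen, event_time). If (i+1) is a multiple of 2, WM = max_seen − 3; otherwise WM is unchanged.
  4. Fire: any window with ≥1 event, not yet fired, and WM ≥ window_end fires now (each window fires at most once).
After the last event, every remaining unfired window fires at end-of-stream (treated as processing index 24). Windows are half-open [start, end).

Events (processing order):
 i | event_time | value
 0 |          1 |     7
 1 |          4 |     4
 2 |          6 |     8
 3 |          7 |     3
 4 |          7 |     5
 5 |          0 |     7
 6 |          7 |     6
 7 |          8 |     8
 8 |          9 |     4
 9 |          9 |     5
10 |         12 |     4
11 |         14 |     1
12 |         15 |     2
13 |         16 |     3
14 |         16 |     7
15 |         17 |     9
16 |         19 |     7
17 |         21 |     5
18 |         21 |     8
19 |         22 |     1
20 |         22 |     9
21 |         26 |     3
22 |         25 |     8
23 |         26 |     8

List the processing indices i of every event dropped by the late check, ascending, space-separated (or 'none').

5

i=0 t=1 v=7: → [1,4); WM=−∞
i=1 t=4 v=4: → [4,7); WM=1
i=2 t=6 v=8: → [4,9); WM=1
i=3 t=7 v=3: → [4,10); WM=4
i=4 t=7 v=5: → [4,10); WM=4
i=5 t=0 v=7: DROP (t<4-0); WM=4
i=6 t=7 v=6: → [4,10); WM=4
i=7 t=8 v=8: → [4,11); WM=5
i=8 t=9 v=4: → [4,12); WM=5
i=9 t=9 v=5: → [4,12); WM=6
i=10 t=12 v=4: → [12,15); WM=6
i=11 t=14 v=1: → [12,17); WM=11
i=12 t=15 v=2: → [12,18); WM=11
i=13 t=16 v=3: → [12,19); WM=13
i=14 t=16 v=7: → [12,19); WM=13
i=15 t=17 v=9: → [12,20); WM=14
i=16 t=19 v=7: → [12,22); WM=14
i=17 t=21 v=5: → [12,24); WM=18
i=18 t=21 v=8: → [12,24); WM=18
i=19 t=22 v=1: → [12,25); WM=19
i=20 t=22 v=9: → [12,25); WM=19
i=21 t=26 v=3: → [26,29); WM=23
i=22 t=25 v=8: → [25,29); WM=23
i=23 t=26 v=8: → [25,29); WM=23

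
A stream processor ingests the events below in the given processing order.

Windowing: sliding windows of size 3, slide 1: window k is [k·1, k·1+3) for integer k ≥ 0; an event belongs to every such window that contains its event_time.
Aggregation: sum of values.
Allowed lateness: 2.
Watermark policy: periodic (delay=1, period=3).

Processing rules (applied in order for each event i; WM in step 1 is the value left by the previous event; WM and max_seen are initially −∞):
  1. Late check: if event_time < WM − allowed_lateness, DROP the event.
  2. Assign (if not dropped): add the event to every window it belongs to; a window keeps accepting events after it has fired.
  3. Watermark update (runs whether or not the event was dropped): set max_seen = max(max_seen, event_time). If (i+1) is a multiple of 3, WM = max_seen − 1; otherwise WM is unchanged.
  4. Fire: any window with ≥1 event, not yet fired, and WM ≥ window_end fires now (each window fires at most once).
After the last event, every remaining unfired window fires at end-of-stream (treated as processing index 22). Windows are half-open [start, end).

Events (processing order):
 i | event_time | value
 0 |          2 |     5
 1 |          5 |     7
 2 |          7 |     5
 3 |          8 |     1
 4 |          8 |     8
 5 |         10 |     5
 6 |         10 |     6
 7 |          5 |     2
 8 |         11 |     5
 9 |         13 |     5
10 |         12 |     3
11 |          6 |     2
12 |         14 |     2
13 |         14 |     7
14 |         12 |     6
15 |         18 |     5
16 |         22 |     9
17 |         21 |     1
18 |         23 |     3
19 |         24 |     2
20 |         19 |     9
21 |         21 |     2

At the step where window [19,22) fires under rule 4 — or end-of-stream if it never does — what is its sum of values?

i=0 t=2 v=5: → [2,5),[1,4),[0,3); WM=−∞
i=1 t=5 v=7: → [5,8),[4,7),[3,6); WM=−∞
i=2 t=7 v=5: → [7,10),[6,9),[5,8); WM=6; [0,3) fires=5 [1,4) fires=5 [2,5) fires=5 [3,6) fires=7
i=3 t=8 v=1: → [8,11),[7,10),[6,9); WM=6
i=4 t=8 v=8: → [8,11),[7,10),[6,9); WM=6
i=5 t=10 v=5: → [10,13),[9,12),[8,11); WM=9; [4,7) fires=7 [5,8) fires=12 [6,9) fires=14
i=6 t=10 v=6: → [10,13),[9,12),[8,11); WM=9
i=7 t=5 v=2: DROP (t<9-2); WM=9
i=8 t=11 v=5: → [11,14),[10,13),[9,12); WM=10; [7,10) fires=14
i=9 t=13 v=5: → [13,16),[12,15),[11,14); WM=10
i=10 t=12 v=3: → [12,15),[11,14),[10,13); WM=10
i=11 t=6 v=2: DROP (t<10-2); WM=12; [8,11) fires=20 [9,12) fires=16
i=12 t=14 v=2: → [14,17),[13,16),[12,15); WM=12
i=13 t=14 v=7: → [14,17),[13,16),[12,15); WM=12
i=14 t=12 v=6: → [12,15),[11,14),[10,13); WM=13; [10,13) fires=25
i=15 t=18 v=5: → [18,21),[17,20),[16,19); WM=13
i=16 t=22 v=9: → [22,25),[21,24),[20,23); WM=13
i=17 t=21 v=1: → [21,24),[20,23),[19,22); WM=21; [11,14) fires=19 [12,15) fires=23 [13,16) fires=14 [14,17) fires=9 [16,19) fires=5 [17,20) fires=5 [18,21) fires=5
i=18 t=23 v=3: → [23,26),[22,25),[21,24); WM=21
i=19 t=24 v=2: → [24,27),[23,26),[22,25); WM=21
i=20 t=19 v=9: → [19,22),[18,21),[17,20); WM=23; [19,22) fires=10 [20,23) fires=10
i=21 t=21 v=2: → [21,24),[20,23),[19,22); WM=23

10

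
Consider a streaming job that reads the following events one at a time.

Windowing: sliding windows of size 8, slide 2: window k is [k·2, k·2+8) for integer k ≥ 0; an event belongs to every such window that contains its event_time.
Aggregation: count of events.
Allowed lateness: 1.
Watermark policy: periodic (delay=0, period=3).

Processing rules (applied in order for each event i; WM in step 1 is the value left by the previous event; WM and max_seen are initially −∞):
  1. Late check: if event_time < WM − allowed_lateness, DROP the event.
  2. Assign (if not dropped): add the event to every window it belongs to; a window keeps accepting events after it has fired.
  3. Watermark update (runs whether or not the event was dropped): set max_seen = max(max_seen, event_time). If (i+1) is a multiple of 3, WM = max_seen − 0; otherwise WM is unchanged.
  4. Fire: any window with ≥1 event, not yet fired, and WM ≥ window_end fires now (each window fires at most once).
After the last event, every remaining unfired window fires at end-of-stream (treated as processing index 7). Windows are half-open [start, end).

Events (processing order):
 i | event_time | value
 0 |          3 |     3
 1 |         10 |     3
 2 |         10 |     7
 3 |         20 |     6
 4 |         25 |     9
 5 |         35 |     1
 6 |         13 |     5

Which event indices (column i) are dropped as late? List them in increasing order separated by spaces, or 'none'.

6

i=0 t=3 v=3: → [2,10),[0,8); WM=−∞
i=1 t=10 v=3: → [10,18),[8,16),[6,14),[4,12); WM=−∞
i=2 t=10 v=7: → [10,18),[8,16),[6,14),[4,12); WM=10; [0,8) fires=1 [2,10) fires=1
i=3 t=20 v=6: → [20,28),[18,26),[16,24),[14,22); WM=10
i=4 t=25 v=9: → [24,32),[22,30),[20,28),[18,26); WM=10
i=5 t=35 v=1: → [34,42),[32,40),[30,38),[28,36); WM=35; [4,12) fires=2 [6,14) fires=2 [8,16) fires=2 [10,18) fires=2 [14,22) fires=1 [16,24) fires=1 [18,26) fires=2 [20,28) fires=2 [22,30) fires=1 [24,32) fires=1
i=6 t=13 v=5: DROP (t<35-1); WM=35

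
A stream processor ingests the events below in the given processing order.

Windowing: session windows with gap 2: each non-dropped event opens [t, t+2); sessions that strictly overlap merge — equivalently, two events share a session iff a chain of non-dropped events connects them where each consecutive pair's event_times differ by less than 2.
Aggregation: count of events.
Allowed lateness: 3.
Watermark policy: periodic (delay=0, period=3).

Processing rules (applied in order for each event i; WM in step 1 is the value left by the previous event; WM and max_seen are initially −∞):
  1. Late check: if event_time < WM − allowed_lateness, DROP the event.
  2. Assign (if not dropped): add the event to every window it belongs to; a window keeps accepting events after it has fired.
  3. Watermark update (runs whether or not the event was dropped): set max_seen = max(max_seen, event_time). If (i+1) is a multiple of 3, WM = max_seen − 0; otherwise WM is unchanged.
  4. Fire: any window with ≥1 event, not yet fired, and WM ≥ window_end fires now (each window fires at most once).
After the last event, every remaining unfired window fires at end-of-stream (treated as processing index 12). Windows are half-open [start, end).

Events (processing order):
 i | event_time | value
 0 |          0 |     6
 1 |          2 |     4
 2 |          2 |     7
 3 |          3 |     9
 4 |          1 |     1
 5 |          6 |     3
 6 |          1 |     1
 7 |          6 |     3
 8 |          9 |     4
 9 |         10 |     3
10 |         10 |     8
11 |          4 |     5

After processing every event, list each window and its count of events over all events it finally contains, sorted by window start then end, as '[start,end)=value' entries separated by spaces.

i=0 t=0 v=6: → [0,2); WM=−∞
i=1 t=2 v=4: → [2,4); WM=−∞
i=2 t=2 v=7: → [2,4); WM=2
i=3 t=3 v=9: → [2,5); WM=2
i=4 t=1 v=1: → [0,5); WM=2
i=5 t=6 v=3: → [6,8); WM=6
i=6 t=1 v=1: DROP (t<6-3); WM=6
i=7 t=6 v=3: → [6,8); WM=6
i=8 t=9 v=4: → [9,11); WM=9
i=9 t=10 v=3: → [9,12); WM=9
i=10 t=10 v=8: → [9,12); WM=9
i=11 t=4 v=5: DROP (t<9-3); WM=10

[0,5)=5 [6,8)=2 [9,12)=3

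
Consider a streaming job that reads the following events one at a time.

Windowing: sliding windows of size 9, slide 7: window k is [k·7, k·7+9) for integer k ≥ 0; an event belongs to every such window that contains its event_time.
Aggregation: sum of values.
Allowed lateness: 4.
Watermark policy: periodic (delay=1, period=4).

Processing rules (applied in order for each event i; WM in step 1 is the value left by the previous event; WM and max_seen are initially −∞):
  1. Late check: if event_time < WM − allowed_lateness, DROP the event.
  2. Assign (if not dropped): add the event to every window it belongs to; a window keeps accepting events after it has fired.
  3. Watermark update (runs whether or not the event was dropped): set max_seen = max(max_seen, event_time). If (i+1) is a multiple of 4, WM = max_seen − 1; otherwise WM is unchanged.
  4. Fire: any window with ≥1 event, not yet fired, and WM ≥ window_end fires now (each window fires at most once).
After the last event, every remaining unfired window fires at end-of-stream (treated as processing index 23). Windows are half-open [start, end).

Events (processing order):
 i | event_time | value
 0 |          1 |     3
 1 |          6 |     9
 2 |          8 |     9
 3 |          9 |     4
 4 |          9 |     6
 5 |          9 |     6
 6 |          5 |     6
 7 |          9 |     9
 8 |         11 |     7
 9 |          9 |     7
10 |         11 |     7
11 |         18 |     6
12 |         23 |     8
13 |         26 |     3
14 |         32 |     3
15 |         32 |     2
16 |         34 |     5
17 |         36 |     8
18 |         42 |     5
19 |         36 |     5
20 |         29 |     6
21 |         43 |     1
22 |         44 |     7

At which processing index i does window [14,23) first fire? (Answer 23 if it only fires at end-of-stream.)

i=0 t=1 v=3: → [0,9); WM=−∞
i=1 t=6 v=9: → [0,9); WM=−∞
i=2 t=8 v=9: → [7,16),[0,9); WM=−∞
i=3 t=9 v=4: → [7,16); WM=8
i=4 t=9 v=6: → [7,16); WM=8
i=5 t=9 v=6: → [7,16); WM=8
i=6 t=5 v=6: → [0,9); WM=8
i=7 t=9 v=9: → [7,16); WM=8
i=8 t=11 v=7: → [7,16); WM=8
i=9 t=9 v=7: → [7,16); WM=8
i=10 t=11 v=7: → [7,16); WM=8
i=11 t=18 v=6: → [14,23); WM=17; [0,9) fires=27 [7,16) fires=55
i=12 t=23 v=8: → [21,30); WM=17
i=13 t=26 v=3: → [21,30); WM=17
i=14 t=32 v=3: → [28,37); WM=17
i=15 t=32 v=2: → [28,37); WM=31; [14,23) fires=6 [21,30) fires=11
i=16 t=34 v=5: → [28,37); WM=31
i=17 t=36 v=8: → [35,44),[28,37); WM=31
i=18 t=42 v=5: → [42,51),[35,44); WM=31
i=19 t=36 v=5: → [35,44),[28,37); WM=41; [28,37) fires=23
i=20 t=29 v=6: DROP (t<41-4); WM=41
i=21 t=43 v=1: → [42,51),[35,44); WM=41
i=22 t=44 v=7: → [42,51); WM=41

15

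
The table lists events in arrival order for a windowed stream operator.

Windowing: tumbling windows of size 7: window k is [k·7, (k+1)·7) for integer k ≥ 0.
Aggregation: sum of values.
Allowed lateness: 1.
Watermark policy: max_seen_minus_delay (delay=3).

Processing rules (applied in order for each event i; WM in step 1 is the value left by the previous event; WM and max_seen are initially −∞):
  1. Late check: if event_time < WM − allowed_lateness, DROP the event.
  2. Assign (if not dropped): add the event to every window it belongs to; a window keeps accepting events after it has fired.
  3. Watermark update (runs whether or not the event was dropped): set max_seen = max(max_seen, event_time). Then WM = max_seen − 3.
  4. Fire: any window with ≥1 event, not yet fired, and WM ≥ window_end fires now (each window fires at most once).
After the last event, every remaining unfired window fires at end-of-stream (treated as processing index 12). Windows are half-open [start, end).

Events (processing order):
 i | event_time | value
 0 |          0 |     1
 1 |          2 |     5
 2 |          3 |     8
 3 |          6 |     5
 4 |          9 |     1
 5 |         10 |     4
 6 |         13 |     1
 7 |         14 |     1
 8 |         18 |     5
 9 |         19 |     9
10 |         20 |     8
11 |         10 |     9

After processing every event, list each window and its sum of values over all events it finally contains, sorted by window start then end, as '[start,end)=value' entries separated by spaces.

i=0 t=0 v=1: → [0,7); WM=-3
i=1 t=2 v=5: → [0,7); WM=-1
i=2 t=3 v=8: → [0,7); WM=0
i=3 t=6 v=5: → [0,7); WM=3
i=4 t=9 v=1: → [7,14); WM=6
i=5 t=10 v=4: → [7,14); WM=7; [0,7) fires=19
i=6 t=13 v=1: → [7,14); WM=10
i=7 t=14 v=1: → [14,21); WM=11
i=8 t=18 v=5: → [14,21); WM=15; [7,14) fires=6
i=9 t=19 v=9: → [14,21); WM=16
i=10 t=20 v=8: → [14,21); WM=17
i=11 t=10 v=9: DROP (t<17-1); WM=17

[0,7)=19 [7,14)=6 [14,21)=23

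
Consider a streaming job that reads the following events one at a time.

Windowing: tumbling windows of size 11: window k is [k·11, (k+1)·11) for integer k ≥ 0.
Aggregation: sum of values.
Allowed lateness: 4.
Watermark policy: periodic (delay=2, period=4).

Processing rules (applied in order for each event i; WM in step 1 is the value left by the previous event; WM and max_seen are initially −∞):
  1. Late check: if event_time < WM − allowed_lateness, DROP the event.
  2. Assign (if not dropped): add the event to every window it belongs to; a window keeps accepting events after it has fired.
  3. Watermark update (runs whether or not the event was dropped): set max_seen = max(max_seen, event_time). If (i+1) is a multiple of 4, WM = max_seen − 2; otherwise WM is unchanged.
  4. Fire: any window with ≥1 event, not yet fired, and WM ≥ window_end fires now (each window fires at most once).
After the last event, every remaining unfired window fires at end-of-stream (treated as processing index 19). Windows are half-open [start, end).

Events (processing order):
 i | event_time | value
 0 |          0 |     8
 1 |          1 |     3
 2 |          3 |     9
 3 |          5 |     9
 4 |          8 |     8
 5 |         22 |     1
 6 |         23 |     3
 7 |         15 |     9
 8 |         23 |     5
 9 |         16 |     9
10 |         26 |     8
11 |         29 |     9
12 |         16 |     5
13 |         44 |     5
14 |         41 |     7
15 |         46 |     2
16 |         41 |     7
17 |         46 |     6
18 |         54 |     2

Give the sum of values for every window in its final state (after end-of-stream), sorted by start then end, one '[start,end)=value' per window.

[0,11)=37 [11,22)=9 [22,33)=26 [33,44)=14 [44,55)=15

i=0 t=0 v=8: → [0,11); WM=−∞
i=1 t=1 v=3: → [0,11); WM=−∞
i=2 t=3 v=9: → [0,11); WM=−∞
i=3 t=5 v=9: → [0,11); WM=3
i=4 t=8 v=8: → [0,11); WM=3
i=5 t=22 v=1: → [22,33); WM=3
i=6 t=23 v=3: → [22,33); WM=3
i=7 t=15 v=9: → [11,22); WM=21; [0,11) fires=37
i=8 t=23 v=5: → [22,33); WM=21
i=9 t=16 v=9: DROP (t<21-4); WM=21
i=10 t=26 v=8: → [22,33); WM=21
i=11 t=29 v=9: → [22,33); WM=27; [11,22) fires=9
i=12 t=16 v=5: DROP (t<27-4); WM=27
i=13 t=44 v=5: → [44,55); WM=27
i=14 t=41 v=7: → [33,44); WM=27
i=15 t=46 v=2: → [44,55); WM=44; [22,33) fires=26 [33,44) fires=7
i=16 t=41 v=7: → [33,44); WM=44
i=17 t=46 v=6: → [44,55); WM=44
i=18 t=54 v=2: → [44,55); WM=44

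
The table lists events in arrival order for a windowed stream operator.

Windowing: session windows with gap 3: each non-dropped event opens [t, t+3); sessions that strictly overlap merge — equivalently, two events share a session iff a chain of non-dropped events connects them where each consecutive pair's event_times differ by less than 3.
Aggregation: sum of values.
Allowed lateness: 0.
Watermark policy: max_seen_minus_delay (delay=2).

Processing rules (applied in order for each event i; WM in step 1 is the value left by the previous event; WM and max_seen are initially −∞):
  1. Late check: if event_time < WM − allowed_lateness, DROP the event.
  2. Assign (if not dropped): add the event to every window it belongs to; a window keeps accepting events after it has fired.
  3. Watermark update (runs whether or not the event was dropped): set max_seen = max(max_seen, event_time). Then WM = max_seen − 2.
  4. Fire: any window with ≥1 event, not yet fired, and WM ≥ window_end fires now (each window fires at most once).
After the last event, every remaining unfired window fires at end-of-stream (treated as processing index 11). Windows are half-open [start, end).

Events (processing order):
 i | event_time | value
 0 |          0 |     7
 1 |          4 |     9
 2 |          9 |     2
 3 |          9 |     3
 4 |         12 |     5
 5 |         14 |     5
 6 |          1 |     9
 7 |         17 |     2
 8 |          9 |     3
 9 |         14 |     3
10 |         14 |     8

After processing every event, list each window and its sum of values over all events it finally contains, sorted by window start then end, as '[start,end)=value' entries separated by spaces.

[0,3)=7 [4,7)=9 [9,12)=5 [12,17)=10 [17,20)=2

i=0 t=0 v=7: → [0,3); WM=-2
i=1 t=4 v=9: → [4,7); WM=2
i=2 t=9 v=2: → [9,12); WM=7
i=3 t=9 v=3: → [9,12); WM=7
i=4 t=12 v=5: → [12,15); WM=10
i=5 t=14 v=5: → [12,17); WM=12
i=6 t=1 v=9: DROP (t<12-0); WM=12
i=7 t=17 v=2: → [17,20); WM=15
i=8 t=9 v=3: DROP (t<15-0); WM=15
i=9 t=14 v=3: DROP (t<15-0); WM=15
i=10 t=14 v=8: DROP (t<15-0); WM=15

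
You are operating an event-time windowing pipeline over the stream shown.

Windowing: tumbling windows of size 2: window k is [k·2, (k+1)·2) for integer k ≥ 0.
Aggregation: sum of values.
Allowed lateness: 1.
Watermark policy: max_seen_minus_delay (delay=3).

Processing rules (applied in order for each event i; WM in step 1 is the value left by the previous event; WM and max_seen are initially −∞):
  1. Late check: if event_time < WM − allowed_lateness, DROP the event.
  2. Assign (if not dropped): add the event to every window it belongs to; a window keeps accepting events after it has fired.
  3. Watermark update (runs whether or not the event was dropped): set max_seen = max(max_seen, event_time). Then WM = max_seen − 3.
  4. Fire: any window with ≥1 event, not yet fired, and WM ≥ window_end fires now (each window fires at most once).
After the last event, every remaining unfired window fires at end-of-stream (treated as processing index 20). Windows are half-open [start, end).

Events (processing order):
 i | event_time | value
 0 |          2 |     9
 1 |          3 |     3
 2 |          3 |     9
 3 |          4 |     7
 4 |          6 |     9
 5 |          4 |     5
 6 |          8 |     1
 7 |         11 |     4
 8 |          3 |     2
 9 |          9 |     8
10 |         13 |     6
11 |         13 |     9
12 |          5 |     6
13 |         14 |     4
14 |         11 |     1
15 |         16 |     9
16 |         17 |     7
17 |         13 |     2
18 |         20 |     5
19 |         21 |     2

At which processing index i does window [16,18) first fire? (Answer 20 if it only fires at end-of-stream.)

19

i=0 t=2 v=9: → [2,4); WM=-1
i=1 t=3 v=3: → [2,4); WM=0
i=2 t=3 v=9: → [2,4); WM=0
i=3 t=4 v=7: → [4,6); WM=1
i=4 t=6 v=9: → [6,8); WM=3
i=5 t=4 v=5: → [4,6); WM=3
i=6 t=8 v=1: → [8,10); WM=5; [2,4) fires=21
i=7 t=11 v=4: → [10,12); WM=8; [4,6) fires=12 [6,8) fires=9
i=8 t=3 v=2: DROP (t<8-1); WM=8
i=9 t=9 v=8: → [8,10); WM=8
i=10 t=13 v=6: → [12,14); WM=10; [8,10) fires=9
i=11 t=13 v=9: → [12,14); WM=10
i=12 t=5 v=6: DROP (t<10-1); WM=10
i=13 t=14 v=4: → [14,16); WM=11
i=14 t=11 v=1: → [10,12); WM=11
i=15 t=16 v=9: → [16,18); WM=13; [10,12) fires=5
i=16 t=17 v=7: → [16,18); WM=14; [12,14) fires=15
i=17 t=13 v=2: → [12,14); WM=14
i=18 t=20 v=5: → [20,22); WM=17; [14,16) fires=4
i=19 t=21 v=2: → [20,22); WM=18; [16,18) fires=16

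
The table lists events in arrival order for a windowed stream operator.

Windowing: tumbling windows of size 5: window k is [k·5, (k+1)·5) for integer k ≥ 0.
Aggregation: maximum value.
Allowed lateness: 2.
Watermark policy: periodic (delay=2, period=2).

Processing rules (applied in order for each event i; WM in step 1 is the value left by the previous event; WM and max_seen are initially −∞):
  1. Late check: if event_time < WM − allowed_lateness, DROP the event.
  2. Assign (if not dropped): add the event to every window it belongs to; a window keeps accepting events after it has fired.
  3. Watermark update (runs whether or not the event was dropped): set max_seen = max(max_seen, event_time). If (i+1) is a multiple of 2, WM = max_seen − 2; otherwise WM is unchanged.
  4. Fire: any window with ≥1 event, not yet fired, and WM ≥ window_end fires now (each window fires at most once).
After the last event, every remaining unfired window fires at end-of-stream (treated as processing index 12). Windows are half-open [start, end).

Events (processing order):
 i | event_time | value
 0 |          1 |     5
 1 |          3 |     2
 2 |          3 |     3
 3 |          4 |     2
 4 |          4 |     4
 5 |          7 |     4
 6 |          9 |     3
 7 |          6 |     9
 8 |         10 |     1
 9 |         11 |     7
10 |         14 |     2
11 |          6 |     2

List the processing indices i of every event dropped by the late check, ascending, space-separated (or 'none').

11

i=0 t=1 v=5: → [0,5); WM=−∞
i=1 t=3 v=2: → [0,5); WM=1
i=2 t=3 v=3: → [0,5); WM=1
i=3 t=4 v=2: → [0,5); WM=2
i=4 t=4 v=4: → [0,5); WM=2
i=5 t=7 v=4: → [5,10); WM=5; [0,5) fires=5
i=6 t=9 v=3: → [5,10); WM=5
i=7 t=6 v=9: → [5,10); WM=7
i=8 t=10 v=1: → [10,15); WM=7
i=9 t=11 v=7: → [10,15); WM=9
i=10 t=14 v=2: → [10,15); WM=9
i=11 t=6 v=2: DROP (t<9-2); WM=12; [5,10) fires=9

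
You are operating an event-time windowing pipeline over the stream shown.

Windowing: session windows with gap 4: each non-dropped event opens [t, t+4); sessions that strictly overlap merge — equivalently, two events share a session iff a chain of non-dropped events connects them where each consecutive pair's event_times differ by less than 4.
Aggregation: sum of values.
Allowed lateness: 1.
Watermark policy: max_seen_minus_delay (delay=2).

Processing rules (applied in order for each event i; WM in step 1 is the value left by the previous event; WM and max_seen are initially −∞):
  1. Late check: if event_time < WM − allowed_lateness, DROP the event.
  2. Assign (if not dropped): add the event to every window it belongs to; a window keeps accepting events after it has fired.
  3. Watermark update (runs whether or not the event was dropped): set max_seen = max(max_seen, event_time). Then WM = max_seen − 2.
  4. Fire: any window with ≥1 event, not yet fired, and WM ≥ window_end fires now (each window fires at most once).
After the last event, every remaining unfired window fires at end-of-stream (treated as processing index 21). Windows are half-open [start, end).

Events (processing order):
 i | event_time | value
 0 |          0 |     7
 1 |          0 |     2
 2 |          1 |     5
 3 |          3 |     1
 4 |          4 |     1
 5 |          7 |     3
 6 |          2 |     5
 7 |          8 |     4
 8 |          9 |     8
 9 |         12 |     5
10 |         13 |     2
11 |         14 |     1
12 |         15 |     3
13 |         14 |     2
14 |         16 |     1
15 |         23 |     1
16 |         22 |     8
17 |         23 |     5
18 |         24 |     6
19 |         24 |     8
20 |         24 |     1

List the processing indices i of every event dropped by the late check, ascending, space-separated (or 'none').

6

i=0 t=0 v=7: → [0,4); WM=-2
i=1 t=0 v=2: → [0,4); WM=-2
i=2 t=1 v=5: → [0,5); WM=-1
i=3 t=3 v=1: → [0,7); WM=1
i=4 t=4 v=1: → [0,8); WM=2
i=5 t=7 v=3: → [0,11); WM=5
i=6 t=2 v=5: DROP (t<5-1); WM=5
i=7 t=8 v=4: → [0,12); WM=6
i=8 t=9 v=8: → [0,13); WM=7
i=9 t=12 v=5: → [0,16); WM=10
i=10 t=13 v=2: → [0,17); WM=11
i=11 t=14 v=1: → [0,18); WM=12
i=12 t=15 v=3: → [0,19); WM=13
i=13 t=14 v=2: → [0,19); WM=13
i=14 t=16 v=1: → [0,20); WM=14
i=15 t=23 v=1: → [23,27); WM=21
i=16 t=22 v=8: → [22,27); WM=21
i=17 t=23 v=5: → [22,27); WM=21
i=18 t=24 v=6: → [22,28); WM=22
i=19 t=24 v=8: → [22,28); WM=22
i=20 t=24 v=1: → [22,28); WM=22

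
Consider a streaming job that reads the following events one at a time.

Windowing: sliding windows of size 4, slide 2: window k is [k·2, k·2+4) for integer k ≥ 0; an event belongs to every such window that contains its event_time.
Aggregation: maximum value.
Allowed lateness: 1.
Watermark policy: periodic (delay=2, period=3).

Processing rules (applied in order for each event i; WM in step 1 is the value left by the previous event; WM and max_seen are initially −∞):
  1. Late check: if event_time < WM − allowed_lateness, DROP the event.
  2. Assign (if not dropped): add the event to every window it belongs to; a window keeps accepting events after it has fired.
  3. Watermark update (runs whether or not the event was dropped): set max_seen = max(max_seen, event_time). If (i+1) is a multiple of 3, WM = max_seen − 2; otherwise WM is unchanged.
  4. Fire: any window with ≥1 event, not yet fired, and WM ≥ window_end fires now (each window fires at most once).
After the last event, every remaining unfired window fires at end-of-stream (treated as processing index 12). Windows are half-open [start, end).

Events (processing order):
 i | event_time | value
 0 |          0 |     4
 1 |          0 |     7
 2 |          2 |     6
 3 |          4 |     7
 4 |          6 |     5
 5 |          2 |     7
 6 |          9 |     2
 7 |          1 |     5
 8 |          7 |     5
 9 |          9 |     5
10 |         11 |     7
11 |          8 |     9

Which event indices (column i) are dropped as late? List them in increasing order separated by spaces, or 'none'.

7

i=0 t=0 v=4: → [0,4); WM=−∞
i=1 t=0 v=7: → [0,4); WM=−∞
i=2 t=2 v=6: → [2,6),[0,4); WM=0
i=3 t=4 v=7: → [4,8),[2,6); WM=0
i=4 t=6 v=5: → [6,10),[4,8); WM=0
i=5 t=2 v=7: → [2,6),[0,4); WM=4; [0,4) fires=7
i=6 t=9 v=2: → [8,12),[6,10); WM=4
i=7 t=1 v=5: DROP (t<4-1); WM=4
i=8 t=7 v=5: → [6,10),[4,8); WM=7; [2,6) fires=7
i=9 t=9 v=5: → [8,12),[6,10); WM=7
i=10 t=11 v=7: → [10,14),[8,12); WM=7
i=11 t=8 v=9: → [8,12),[6,10); WM=9; [4,8) fires=7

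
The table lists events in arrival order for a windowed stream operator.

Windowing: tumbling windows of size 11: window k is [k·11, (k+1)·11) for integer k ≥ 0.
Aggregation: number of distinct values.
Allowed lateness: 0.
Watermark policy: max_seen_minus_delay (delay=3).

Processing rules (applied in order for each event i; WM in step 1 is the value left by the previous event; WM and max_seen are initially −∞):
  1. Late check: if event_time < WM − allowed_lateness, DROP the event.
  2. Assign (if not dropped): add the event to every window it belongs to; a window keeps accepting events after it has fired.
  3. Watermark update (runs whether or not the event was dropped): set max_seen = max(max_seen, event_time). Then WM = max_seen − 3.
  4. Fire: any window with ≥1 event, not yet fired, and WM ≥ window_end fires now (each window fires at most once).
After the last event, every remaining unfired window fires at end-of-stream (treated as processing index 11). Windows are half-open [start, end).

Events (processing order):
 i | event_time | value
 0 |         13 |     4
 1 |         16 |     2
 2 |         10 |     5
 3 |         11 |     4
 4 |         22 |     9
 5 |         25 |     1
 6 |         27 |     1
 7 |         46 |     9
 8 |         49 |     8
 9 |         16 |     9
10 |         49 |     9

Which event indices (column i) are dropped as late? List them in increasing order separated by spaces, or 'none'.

2 3 9

i=0 t=13 v=4: → [11,22); WM=10
i=1 t=16 v=2: → [11,22); WM=13
i=2 t=10 v=5: DROP (t<13-0); WM=13
i=3 t=11 v=4: DROP (t<13-0); WM=13
i=4 t=22 v=9: → [22,33); WM=19
i=5 t=25 v=1: → [22,33); WM=22; [11,22) fires=2
i=6 t=27 v=1: → [22,33); WM=24
i=7 t=46 v=9: → [44,55); WM=43; [22,33) fires=2
i=8 t=49 v=8: → [44,55); WM=46
i=9 t=16 v=9: DROP (t<46-0); WM=46
i=10 t=49 v=9: → [44,55); WM=46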